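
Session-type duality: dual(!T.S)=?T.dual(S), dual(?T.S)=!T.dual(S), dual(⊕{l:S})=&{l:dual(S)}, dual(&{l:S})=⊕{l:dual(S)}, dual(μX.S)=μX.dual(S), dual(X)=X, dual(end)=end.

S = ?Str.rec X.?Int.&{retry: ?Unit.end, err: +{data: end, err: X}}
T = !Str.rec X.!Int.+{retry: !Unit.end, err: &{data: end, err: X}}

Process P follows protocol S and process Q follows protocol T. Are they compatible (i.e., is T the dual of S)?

?Str | !Str  ✓
  rec X | rec X  ✓ (rec unchanged)
    ?Int | !Int  ✓
      &{retry,err} | +{retry,err}  ✓ label sets agree
        case retry:
          ?Unit | !Unit  ✓
            end | end  ✓
        case err:
          +{data,err} | &{data,err}  ✓ label sets agree
            case data:
              end | end  ✓
            case err:
              X | X  ✓

YES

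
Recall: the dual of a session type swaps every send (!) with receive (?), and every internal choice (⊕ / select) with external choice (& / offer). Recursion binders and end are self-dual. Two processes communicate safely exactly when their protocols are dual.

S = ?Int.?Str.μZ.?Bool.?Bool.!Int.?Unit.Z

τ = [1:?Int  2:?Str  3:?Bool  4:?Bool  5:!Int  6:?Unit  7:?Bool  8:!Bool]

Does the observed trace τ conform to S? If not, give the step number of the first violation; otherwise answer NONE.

8

[1] ?Int  ok  state: ?Str.μZ.…
[2] ?Str  ok  state: μZ.…
[3] ?Bool  ok  state: ?Bool.!Int.?Unit.μZ.…
[4] ?Bool  ok  state: !Int.?Unit.μZ.…
[5] !Int  ok  state: ?Unit.μZ.…
[6] ?Unit  ok  state: μZ.…
[7] ?Bool  ok  state: ?Bool.!Int.?Unit.μZ.…
[8] got !Bool, protocol expects ?Bool  ✗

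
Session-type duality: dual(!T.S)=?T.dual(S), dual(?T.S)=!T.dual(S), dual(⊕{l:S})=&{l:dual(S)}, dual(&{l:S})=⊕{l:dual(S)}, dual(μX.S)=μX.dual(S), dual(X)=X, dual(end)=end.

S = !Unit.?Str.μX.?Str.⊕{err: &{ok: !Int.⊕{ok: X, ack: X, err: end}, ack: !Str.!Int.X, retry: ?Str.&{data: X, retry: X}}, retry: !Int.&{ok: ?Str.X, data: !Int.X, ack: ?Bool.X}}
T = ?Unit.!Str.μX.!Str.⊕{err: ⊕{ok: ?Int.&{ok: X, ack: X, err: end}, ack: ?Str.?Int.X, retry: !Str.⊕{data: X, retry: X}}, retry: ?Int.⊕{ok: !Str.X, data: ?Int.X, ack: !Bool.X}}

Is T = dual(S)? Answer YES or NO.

!Unit ‖ ?Unit  ✓
  ?Str ‖ !Str  ✓
    μX ‖ μX  ✓ (μ self-dual)
      ?Str ‖ !Str  ✓
        ⊕{err,retry} ‖ ⊕{err,retry}  ✗ choice polarity not flipped — not dual

NO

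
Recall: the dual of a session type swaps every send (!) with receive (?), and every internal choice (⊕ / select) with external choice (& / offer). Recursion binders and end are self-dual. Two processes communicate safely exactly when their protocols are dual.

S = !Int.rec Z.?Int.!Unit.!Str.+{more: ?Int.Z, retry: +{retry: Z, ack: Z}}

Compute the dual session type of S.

!Int → ?Int
  rec Z → rec Z  (binder kept)
    ?Int → !Int
      !Unit → ?Unit
        !Str → ?Str
          +{more,retry} → &{more,retry}  (internal→external)
            [more]
              ?Int → !Int
                Z ↦ Z
            [retry]
              +{retry,ack} → &{retry,ack}  (internal→external)
                [retry]
                  Z ↦ Z
                [ack]
                  Z ↦ Z

?Int.rec Z.!Int.?Unit.?Str.&{more: !Int.Z, retry: &{retry: Z, ack: Z}}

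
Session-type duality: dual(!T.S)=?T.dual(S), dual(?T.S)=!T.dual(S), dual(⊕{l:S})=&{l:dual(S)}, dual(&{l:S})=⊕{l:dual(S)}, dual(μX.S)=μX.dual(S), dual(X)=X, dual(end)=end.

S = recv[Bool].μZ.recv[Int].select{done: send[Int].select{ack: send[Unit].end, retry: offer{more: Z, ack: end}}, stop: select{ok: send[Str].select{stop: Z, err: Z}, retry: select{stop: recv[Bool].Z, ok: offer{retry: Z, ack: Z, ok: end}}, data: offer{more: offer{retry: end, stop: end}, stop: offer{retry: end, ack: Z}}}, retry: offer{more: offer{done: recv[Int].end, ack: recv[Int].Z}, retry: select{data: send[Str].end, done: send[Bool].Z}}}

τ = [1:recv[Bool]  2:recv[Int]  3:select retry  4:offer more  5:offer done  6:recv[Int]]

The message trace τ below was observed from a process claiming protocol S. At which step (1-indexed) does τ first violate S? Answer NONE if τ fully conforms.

@1 recv[Bool]  match  residual = μZ.…
@2 recv[Int]  match  residual = select{done: send[Int].select{ack: send[Unit].end, retry: offer{more: μZ.…, ack: end}}, stop: select{ok: send[Str].select{stop: μZ.…, err: μZ.…}, retry: select{stop: recv[Bool].μZ.…, ok: offer{retry: μZ.…, ack: μZ.…, ok: end}}, data: offer{more: offer{retry: end, stop: end}, stop: offer{retry: end, ack: μZ.…}}}, retry: offer{more: offer{done: recv[Int].end, ack: recv[Int].μZ.…}, retry: select{data: send[Str].end, done: send[Bool].μZ.…}}}
@3 select retry  match  residual = offer{more: offer{done: recv[Int].end, ack: recv[Int].μZ.…}, retry: select{data: send[Str].end, done: send[Bool].μZ.…}}
@4 offer more  match  residual = offer{done: recv[Int].end, ack: recv[Int].μZ.…}
@5 offer done  match  residual = recv[Int].end
@6 recv[Int]  match  residual = end
τ conforms to S (length 6)

NONE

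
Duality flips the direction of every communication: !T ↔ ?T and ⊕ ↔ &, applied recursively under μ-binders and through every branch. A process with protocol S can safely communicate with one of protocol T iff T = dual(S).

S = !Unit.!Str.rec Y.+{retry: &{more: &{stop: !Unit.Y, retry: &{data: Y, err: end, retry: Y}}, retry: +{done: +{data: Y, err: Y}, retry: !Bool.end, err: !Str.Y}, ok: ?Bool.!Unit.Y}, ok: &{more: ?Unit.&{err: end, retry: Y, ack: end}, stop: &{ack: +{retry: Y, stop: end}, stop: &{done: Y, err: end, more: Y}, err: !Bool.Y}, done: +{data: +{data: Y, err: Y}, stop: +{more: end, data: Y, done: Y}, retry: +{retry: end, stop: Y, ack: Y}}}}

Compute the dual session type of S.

?Unit.?Str.rec Y.&{retry: +{more: +{stop: ?Unit.Y, retry: +{data: Y, err: end, retry: Y}}, retry: &{done: &{data: Y, err: Y}, retry: ?Bool.end, err: ?Str.Y}, ok: !Bool.?Unit.Y}, ok: +{more: !Unit.+{err: end, retry: Y, ack: end}, stop: +{ack: &{retry: Y, stop: end}, stop: +{done: Y, err: end, more: Y}, err: ?Bool.Y}, done: &{data: &{data: Y, err: Y}, stop: &{more: end, data: Y, done: Y}, retry: &{retry: end, stop: Y, ack: Y}}}}

!Unit → ?Unit
  !Str → ?Str
    rec Y → rec Y  (binder kept)
      +{retry,ok} → &{retry,ok}  (⊕→&)
        case retry:
          &{more,retry,ok} → +{more,retry,ok}  (offer→select)
            case more:
              &{stop,retry} → +{stop,retry}  (offer→select)
                case stop:
                  !Unit → ?Unit
                    Y ↦ Y
                case retry:
                  &{data,err,retry} → +{data,err,retry}  (offer→select)
                    case data:
                      Y ↦ Y
                    case err:
                      end ↦ end
                    case retry:
                      Y ↦ Y
            case retry:
              +{done,retry,err} → &{done,retry,err}  (⊕→&)
                case done:
                  +{data,err} → &{data,err}  (⊕→&)
                    case data:
                      Y ↦ Y
                    case err:
                      Y ↦ Y
                case retry:
                  !Bool → ?Bool
                    end ↦ end
                case err:
                  !Str → ?Str
                    Y ↦ Y
            case ok:
              ?Bool → !Bool
                !Unit → ?Unit
                  Y ↦ Y
        case ok:
          &{more,stop,done} → +{more,stop,done}  (offer→select)
            case more:
              ?Unit → !Unit
                &{err,retry,ack} → +{err,retry,ack}  (offer→select)
                  case err:
                    end ↦ end
                  case retry:
                    Y ↦ Y
                  case ack:
                    end ↦ end
            case stop:
              &{ack,stop,err} → +{ack,stop,err}  (offer→select)
                case ack:
                  +{retry,stop} → &{retry,stop}  (⊕→&)
                    case retry:
                      Y ↦ Y
                    case stop:
                      end ↦ end
                case stop:
                  &{done,err,more} → +{done,err,more}  (offer→select)
                    case done:
                      Y ↦ Y
                    case err:
                      end ↦ end
                    case more:
                      Y ↦ Y
                case err:
                  !Bool → ?Bool
                    Y ↦ Y
            case done:
              +{data,stop,retry} → &{data,stop,retry}  (⊕→&)
                case data:
                  +{data,err} → &{data,err}  (⊕→&)
                    case data:
                      Y ↦ Y
                    case err:
                      Y ↦ Y
                case stop:
                  +{more,data,done} → &{more,data,done}  (⊕→&)
                    case more:
                      end ↦ end
                    case data:
                      Y ↦ Y
                    case done:
                      Y ↦ Y
                case retry:
                  +{retry,stop,ack} → &{retry,stop,ack}  (⊕→&)
                    case retry:
                      end ↦ end
                    case stop:
                      Y ↦ Y
                    case ack:
                      Y ↦ Y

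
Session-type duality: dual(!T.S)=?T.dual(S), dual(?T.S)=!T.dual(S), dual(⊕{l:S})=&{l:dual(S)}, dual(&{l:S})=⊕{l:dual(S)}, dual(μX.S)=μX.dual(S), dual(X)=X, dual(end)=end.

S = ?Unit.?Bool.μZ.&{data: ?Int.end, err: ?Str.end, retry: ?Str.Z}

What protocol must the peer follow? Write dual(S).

!Unit.!Bool.μZ.⊕{data: !Int.end, err: !Str.end, retry: !Str.Z}

?Unit → !Unit
  ?Bool → !Bool
    μZ → μZ  (binder kept)
      &{data,err,retry} → ⊕{data,err,retry}  (offer→select)
        case data:
          ?Int → !Int
            end ↦ end
        case err:
          ?Str → !Str
            end ↦ end
        case retry:
          ?Str → !Str
            Z ↦ Z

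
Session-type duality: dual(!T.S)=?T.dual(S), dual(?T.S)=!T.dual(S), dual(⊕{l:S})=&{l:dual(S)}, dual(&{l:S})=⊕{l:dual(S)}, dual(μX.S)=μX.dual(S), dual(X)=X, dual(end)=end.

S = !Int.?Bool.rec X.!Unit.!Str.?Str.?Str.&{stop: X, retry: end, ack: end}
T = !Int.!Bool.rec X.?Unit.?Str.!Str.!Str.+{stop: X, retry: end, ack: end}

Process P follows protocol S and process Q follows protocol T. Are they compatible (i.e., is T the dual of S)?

!Int | !Int  ✗ same direction on both sides — not dual

NO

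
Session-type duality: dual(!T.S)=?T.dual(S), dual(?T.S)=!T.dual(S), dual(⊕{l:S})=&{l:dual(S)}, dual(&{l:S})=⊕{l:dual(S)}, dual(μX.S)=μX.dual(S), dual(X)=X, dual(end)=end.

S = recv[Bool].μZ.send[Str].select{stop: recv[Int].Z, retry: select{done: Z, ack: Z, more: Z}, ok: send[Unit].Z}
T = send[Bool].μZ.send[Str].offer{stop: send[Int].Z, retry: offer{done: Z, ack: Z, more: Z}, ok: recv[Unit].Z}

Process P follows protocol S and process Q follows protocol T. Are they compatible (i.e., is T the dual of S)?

NO

recv[Bool] ‖ send[Bool]  match
  μZ ‖ μZ  match (binder kept)
    send[Str] ‖ send[Str]  ✗ same direction on both sides — not dual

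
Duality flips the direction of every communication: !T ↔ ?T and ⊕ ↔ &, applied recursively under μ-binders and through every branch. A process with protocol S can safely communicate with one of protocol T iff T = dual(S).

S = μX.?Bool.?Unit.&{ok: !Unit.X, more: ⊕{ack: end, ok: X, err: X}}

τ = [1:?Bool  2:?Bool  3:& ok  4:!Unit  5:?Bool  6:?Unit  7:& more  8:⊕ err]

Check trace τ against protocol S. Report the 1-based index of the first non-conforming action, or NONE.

2

step 1: ?Bool  ok  residual = ?Unit.&{ok: !Unit.μX.…, more: ⊕{ack: end, ok: μX.…, err: μX.…}}
step 2: got ?Bool, protocol expects ?Unit  ✗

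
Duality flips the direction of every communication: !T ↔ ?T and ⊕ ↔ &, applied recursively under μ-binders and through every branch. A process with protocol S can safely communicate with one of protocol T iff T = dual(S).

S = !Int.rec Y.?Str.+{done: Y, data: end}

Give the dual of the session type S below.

?Int.rec Y.!Str.&{done: Y, data: end}

!Int → ?Int
  rec Y → rec Y  (rec unchanged)
    ?Str → !Str
      +{done,data} → &{done,data}  (⊕→&)
        case done:
          dual(Y) = Y
        case data:
          dual(end) = end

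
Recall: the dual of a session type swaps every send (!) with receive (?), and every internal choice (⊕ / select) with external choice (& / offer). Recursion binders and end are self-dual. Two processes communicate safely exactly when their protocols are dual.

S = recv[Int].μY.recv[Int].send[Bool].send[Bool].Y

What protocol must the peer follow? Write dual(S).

recv[Int] ↦ send[Int]
  μY ↦ μY  (binder kept)
    recv[Int] ↦ send[Int]
      send[Bool] ↦ recv[Bool]
        send[Bool] ↦ recv[Bool]
          dual(Y) = Y

send[Int].μY.send[Int].recv[Bool].recv[Bool].Y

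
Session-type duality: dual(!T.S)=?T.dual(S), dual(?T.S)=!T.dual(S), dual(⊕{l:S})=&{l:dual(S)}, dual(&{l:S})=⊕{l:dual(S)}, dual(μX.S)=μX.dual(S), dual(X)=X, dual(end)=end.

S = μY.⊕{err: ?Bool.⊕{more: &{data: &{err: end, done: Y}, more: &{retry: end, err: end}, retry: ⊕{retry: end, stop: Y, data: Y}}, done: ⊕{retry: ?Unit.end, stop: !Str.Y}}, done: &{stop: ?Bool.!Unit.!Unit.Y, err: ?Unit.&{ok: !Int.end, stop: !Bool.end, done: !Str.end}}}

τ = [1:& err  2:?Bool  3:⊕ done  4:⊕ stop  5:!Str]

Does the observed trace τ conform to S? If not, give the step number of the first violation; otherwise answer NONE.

1

[1] got & err, protocol expects ⊕ err or ⊕ done  ✗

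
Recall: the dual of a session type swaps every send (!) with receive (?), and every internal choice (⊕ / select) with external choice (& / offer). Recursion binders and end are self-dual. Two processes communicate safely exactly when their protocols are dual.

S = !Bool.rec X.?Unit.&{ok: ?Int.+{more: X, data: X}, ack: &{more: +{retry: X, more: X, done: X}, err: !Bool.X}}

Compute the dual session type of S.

?Bool.rec X.!Unit.+{ok: !Int.&{more: X, data: X}, ack: +{more: &{retry: X, more: X, done: X}, err: ?Bool.X}}

!Bool = ?Bool
  rec X = rec X  (binder kept)
    ?Unit = !Unit
      &{ok,ack} = +{ok,ack}  (&→⊕)
        case ok:
          ?Int = !Int
            +{more,data} = &{more,data}  (internal→external)
              case more:
                X self-dual
              case data:
                X self-dual
        case ack:
          &{more,err} = +{more,err}  (&→⊕)
            case more:
              +{retry,more,done} = &{retry,more,done}  (internal→external)
                case retry:
                  X self-dual
                case more:
                  X self-dual
                case done:
                  X self-dual
            case err:
              !Bool = ?Bool
                X self-dual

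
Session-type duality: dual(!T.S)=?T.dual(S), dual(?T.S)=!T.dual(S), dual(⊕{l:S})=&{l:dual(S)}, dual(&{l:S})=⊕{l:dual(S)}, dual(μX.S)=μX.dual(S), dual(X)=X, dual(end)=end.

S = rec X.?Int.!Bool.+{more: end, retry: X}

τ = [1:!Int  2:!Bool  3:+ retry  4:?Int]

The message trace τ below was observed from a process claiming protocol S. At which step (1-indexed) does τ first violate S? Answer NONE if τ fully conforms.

@1 got !Int, protocol expects ?Int  ✗

1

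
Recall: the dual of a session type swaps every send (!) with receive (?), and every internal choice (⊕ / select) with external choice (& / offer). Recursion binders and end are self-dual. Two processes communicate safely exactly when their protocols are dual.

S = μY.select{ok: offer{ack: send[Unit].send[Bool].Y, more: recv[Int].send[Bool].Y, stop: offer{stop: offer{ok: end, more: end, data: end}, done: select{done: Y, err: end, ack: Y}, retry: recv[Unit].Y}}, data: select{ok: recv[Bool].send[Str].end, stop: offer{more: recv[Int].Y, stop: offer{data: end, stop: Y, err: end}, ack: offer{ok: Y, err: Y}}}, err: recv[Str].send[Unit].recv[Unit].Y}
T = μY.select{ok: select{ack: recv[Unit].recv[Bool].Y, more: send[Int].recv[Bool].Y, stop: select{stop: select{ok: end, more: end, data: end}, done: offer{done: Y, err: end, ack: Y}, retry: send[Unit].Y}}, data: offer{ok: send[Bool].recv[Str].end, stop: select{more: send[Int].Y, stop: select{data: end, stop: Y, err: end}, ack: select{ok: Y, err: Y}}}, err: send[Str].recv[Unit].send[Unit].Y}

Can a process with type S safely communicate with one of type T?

μY | μY  match (rec unchanged)
  select{ok,data,err} | select{ok,data,err}  ✗ choice polarity not flipped — not dual

NO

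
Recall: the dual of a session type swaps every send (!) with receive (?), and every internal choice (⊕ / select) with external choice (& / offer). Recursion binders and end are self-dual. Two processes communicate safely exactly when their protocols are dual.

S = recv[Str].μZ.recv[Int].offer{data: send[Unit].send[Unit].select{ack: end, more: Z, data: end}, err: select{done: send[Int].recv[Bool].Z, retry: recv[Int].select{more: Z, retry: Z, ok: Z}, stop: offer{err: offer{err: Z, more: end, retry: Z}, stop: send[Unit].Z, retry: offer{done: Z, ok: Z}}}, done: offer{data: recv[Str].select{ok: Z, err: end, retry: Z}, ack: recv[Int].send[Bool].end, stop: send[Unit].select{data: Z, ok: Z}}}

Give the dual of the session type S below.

recv[Str] = send[Str]
  μZ = μZ  (rec unchanged)
    recv[Int] = send[Int]
      offer{data,err,done} = select{data,err,done}  (offer→select)
        case data:
          send[Unit] = recv[Unit]
            send[Unit] = recv[Unit]
              select{ack,more,data} = offer{ack,more,data}  (internal→external)
                case ack:
                  end self-dual
                case more:
                  Z self-dual
                case data:
                  end self-dual
        case err:
          select{done,retry,stop} = offer{done,retry,stop}  (internal→external)
            case done:
              send[Int] = recv[Int]
                recv[Bool] = send[Bool]
                  Z self-dual
            case retry:
              recv[Int] = send[Int]
                select{more,retry,ok} = offer{more,retry,ok}  (internal→external)
                  case more:
                    Z self-dual
                  case retry:
                    Z self-dual
                  case ok:
                    Z self-dual
            case stop:
              offer{err,stop,retry} = select{err,stop,retry}  (offer→select)
                case err:
                  offer{err,more,retry} = select{err,more,retry}  (offer→select)
                    case err:
                      Z self-dual
                    case more:
                      end self-dual
                    case retry:
                      Z self-dual
                case stop:
                  send[Unit] = recv[Unit]
                    Z self-dual
                case retry:
                  offer{done,ok} = select{done,ok}  (offer→select)
                    case done:
                      Z self-dual
                    case ok:
                      Z self-dual
        case done:
          offer{data,ack,stop} = select{data,ack,stop}  (offer→select)
            case data:
              recv[Str] = send[Str]
                select{ok,err,retry} = offer{ok,err,retry}  (internal→external)
                  case ok:
                    Z self-dual
                  case err:
                    end self-dual
                  case retry:
                    Z self-dual
            case ack:
              recv[Int] = send[Int]
                send[Bool] = recv[Bool]
                  end self-dual
            case stop:
              send[Unit] = recv[Unit]
                select{data,ok} = offer{data,ok}  (internal→external)
                  case data:
                    Z self-dual
                  case ok:
                    Z self-dual

send[Str].μZ.send[Int].select{data: recv[Unit].recv[Unit].offer{ack: end, more: Z, data: end}, err: offer{done: recv[Int].send[Bool].Z, retry: send[Int].offer{more: Z, retry: Z, ok: Z}, stop: select{err: select{err: Z, more: end, retry: Z}, stop: recv[Unit].Z, retry: select{done: Z, ok: Z}}}, done: select{data: send[Str].offer{ok: Z, err: end, retry: Z}, ack: send[Int].recv[Bool].end, stop: recv[Unit].offer{data: Z, ok: Z}}}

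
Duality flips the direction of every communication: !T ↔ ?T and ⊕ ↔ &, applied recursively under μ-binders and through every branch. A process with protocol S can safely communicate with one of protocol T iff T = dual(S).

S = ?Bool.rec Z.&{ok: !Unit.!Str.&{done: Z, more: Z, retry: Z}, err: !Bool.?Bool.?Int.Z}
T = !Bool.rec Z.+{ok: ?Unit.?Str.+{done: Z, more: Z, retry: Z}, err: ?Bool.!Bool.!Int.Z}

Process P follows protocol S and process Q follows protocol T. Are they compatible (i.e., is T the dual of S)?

YES

?Bool ‖ !Bool  ok
  rec Z ‖ rec Z  ok (binder kept)
    &{ok,err} ‖ +{ok,err}  ok label sets agree
      [ok]
        !Unit ‖ ?Unit  ok
          !Str ‖ ?Str  ok
            &{done,more,retry} ‖ +{done,more,retry}  ok label sets agree
              [done]
                Z ‖ Z  ok
              [more]
                Z ‖ Z  ok
              [retry]
                Z ‖ Z  ok
      [err]
        !Bool ‖ ?Bool  ok
          ?Bool ‖ !Bool  ok
            ?Int ‖ !Int  ok
              Z ‖ Z  ok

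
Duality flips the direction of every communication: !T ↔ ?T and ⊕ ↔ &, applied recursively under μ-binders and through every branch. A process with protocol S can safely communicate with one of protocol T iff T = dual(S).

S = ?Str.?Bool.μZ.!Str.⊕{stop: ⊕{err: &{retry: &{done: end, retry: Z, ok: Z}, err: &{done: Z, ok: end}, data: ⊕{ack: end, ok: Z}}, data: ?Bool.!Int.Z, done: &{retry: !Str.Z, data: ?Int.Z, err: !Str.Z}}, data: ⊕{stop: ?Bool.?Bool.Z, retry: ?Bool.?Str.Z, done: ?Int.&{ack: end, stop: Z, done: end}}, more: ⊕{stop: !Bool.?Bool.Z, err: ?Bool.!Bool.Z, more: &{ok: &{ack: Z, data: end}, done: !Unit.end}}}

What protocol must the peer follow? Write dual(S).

?Str → !Str
  ?Bool → !Bool
    μZ → μZ  (μ self-dual)
      !Str → ?Str
        ⊕{stop,data,more} → &{stop,data,more}  (internal→external)
          • stop:
            ⊕{err,data,done} → &{err,data,done}  (internal→external)
              • err:
                &{retry,err,data} → ⊕{retry,err,data}  (&→⊕)
                  • retry:
                    &{done,retry,ok} → ⊕{done,retry,ok}  (&→⊕)
                      • done:
                        dual(end) = end
                      • retry:
                        dual(Z) = Z
                      • ok:
                        dual(Z) = Z
                  • err:
                    &{done,ok} → ⊕{done,ok}  (&→⊕)
                      • done:
                        dual(Z) = Z
                      • ok:
                        dual(end) = end
                  • data:
                    ⊕{ack,ok} → &{ack,ok}  (internal→external)
                      • ack:
                        dual(end) = end
                      • ok:
                        dual(Z) = Z
              • data:
                ?Bool → !Bool
                  !Int → ?Int
                    dual(Z) = Z
              • done:
                &{retry,data,err} → ⊕{retry,data,err}  (&→⊕)
                  • retry:
                    !Str → ?Str
                      dual(Z) = Z
                  • data:
                    ?Int → !Int
                      dual(Z) = Z
                  • err:
                    !Str → ?Str
                      dual(Z) = Z
          • data:
            ⊕{stop,retry,done} → &{stop,retry,done}  (internal→external)
              • stop:
                ?Bool → !Bool
                  ?Bool → !Bool
                    dual(Z) = Z
              • retry:
                ?Bool → !Bool
                  ?Str → !Str
                    dual(Z) = Z
              • done:
                ?Int → !Int
                  &{ack,stop,done} → ⊕{ack,stop,done}  (&→⊕)
                    • ack:
                      dual(end) = end
                    • stop:
                      dual(Z) = Z
                    • done:
                      dual(end) = end
          • more:
            ⊕{stop,err,more} → &{stop,err,more}  (internal→external)
              • stop:
                !Bool → ?Bool
                  ?Bool → !Bool
                    dual(Z) = Z
              • err:
                ?Bool → !Bool
                  !Bool → ?Bool
                    dual(Z) = Z
              • more:
                &{ok,done} → ⊕{ok,done}  (&→⊕)
                  • ok:
                    &{ack,data} → ⊕{ack,data}  (&→⊕)
                      • ack:
                        dual(Z) = Z
                      • data:
                        dual(end) = end
                  • done:
                    !Unit → ?Unit
                      dual(end) = end

!Str.!Bool.μZ.?Str.&{stop: &{err: ⊕{retry: ⊕{done: end, retry: Z, ok: Z}, err: ⊕{done: Z, ok: end}, data: &{ack: end, ok: Z}}, data: !Bool.?Int.Z, done: ⊕{retry: ?Str.Z, data: !Int.Z, err: ?Str.Z}}, data: &{stop: !Bool.!Bool.Z, retry: !Bool.!Str.Z, done: !Int.⊕{ack: end, stop: Z, done: end}}, more: &{stop: ?Bool.!Bool.Z, err: !Bool.?Bool.Z, more: ⊕{ok: ⊕{ack: Z, data: end}, done: ?Unit.end}}}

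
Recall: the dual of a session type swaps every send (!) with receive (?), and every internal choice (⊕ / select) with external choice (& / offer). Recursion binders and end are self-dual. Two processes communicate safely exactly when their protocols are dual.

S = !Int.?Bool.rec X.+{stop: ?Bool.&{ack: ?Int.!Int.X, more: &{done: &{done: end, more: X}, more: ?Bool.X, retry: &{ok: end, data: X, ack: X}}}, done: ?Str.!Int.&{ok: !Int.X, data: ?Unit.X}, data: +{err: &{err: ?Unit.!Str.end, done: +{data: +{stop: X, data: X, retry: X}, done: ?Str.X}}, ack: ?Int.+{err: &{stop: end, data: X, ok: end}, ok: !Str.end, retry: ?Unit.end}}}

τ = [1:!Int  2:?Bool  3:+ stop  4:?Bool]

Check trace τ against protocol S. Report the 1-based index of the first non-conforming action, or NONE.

@1 !Int  ✓  now at ?Bool.rec X.…
@2 ?Bool  ✓  now at rec X.…
@3 + stop  ✓  now at ?Bool.&{ack: ?Int.!Int.rec X.…, more: &{done: &{done: end, more: rec X.…}, more: ?Bool.rec X.…, retry: &{ok: end, data: rec X.…, ack: rec X.…}}}
@4 ?Bool  ✓  now at &{ack: ?Int.!Int.rec X.…, more: &{done: &{done: end, more: rec X.…}, more: ?Bool.rec X.…, retry: &{ok: end, data: rec X.…, ack: rec X.…}}}
all 4 steps conform

NONE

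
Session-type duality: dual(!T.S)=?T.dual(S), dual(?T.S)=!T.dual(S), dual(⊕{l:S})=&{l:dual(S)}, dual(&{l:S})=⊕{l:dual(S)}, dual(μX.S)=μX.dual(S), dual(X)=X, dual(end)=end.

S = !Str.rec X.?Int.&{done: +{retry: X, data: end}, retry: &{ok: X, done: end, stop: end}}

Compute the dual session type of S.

!Str = ?Str
  rec X = rec X  (binder kept)
    ?Int = !Int
      &{done,retry} = +{done,retry}  (offer→select)
        [done]
          +{retry,data} = &{retry,data}  (select→offer)
            [retry]
              X self-dual
            [data]
              end self-dual
        [retry]
          &{ok,done,stop} = +{ok,done,stop}  (offer→select)
            [ok]
              X self-dual
            [done]
              end self-dual
            [stop]
              end self-dual

?Str.rec X.!Int.+{done: &{retry: X, data: end}, retry: +{ok: X, done: end, stop: end}}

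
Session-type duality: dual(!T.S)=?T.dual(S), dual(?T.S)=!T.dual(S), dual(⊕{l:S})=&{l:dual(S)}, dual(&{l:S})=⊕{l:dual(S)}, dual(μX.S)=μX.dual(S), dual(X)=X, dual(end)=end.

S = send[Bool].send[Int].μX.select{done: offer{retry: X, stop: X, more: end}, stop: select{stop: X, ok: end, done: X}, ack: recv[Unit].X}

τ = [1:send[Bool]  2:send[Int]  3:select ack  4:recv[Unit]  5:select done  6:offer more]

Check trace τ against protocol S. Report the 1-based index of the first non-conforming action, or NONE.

NONE

[1] send[Bool]  ✓  cont: send[Int].μX.…
[2] send[Int]  ✓  cont: μX.…
[3] select ack  ✓  cont: recv[Unit].μX.…
[4] recv[Unit]  ✓  cont: μX.…
[5] select done  ✓  cont: offer{retry: μX.…, stop: μX.…, more: end}
[6] offer more  ✓  cont: end
trace exhausted — no violation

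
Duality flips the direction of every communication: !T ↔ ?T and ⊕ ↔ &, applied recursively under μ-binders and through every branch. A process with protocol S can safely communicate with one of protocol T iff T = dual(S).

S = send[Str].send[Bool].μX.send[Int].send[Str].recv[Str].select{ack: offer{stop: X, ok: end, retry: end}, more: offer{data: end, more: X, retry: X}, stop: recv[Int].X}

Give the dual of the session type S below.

recv[Str].recv[Bool].μX.recv[Int].recv[Str].send[Str].offer{ack: select{stop: X, ok: end, retry: end}, more: select{data: end, more: X, retry: X}, stop: send[Int].X}

send[Str] → recv[Str]
  send[Bool] → recv[Bool]
    μX → μX  (rec unchanged)
      send[Int] → recv[Int]
        send[Str] → recv[Str]
          recv[Str] → send[Str]
            select{ack,more,stop} → offer{ack,more,stop}  (select→offer)
              case ack:
                offer{stop,ok,retry} → select{stop,ok,retry}  (offer→select)
                  case stop:
                    X ↦ X
                  case ok:
                    end ↦ end
                  case retry:
                    end ↦ end
              case more:
                offer{data,more,retry} → select{data,more,retry}  (offer→select)
                  case data:
                    end ↦ end
                  case more:
                    X ↦ X
                  case retry:
                    X ↦ X
              case stop:
                recv[Int] → send[Int]
                  X ↦ X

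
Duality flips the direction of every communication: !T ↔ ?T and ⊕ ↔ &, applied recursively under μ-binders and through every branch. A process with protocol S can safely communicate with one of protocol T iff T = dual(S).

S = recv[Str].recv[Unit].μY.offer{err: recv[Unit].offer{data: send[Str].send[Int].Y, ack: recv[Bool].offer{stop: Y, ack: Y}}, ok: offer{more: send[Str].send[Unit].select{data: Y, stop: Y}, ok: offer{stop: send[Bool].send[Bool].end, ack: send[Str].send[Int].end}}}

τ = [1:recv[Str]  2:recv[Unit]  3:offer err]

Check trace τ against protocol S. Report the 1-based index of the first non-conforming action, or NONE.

NONE

@1 recv[Str]  match  residual = recv[Unit].μY.…
@2 recv[Unit]  match  residual = μY.…
@3 offer err  match  residual = recv[Unit].offer{data: send[Str].send[Int].μY.…, ack: recv[Bool].offer{stop: μY.…, ack: μY.…}}
all 3 steps conform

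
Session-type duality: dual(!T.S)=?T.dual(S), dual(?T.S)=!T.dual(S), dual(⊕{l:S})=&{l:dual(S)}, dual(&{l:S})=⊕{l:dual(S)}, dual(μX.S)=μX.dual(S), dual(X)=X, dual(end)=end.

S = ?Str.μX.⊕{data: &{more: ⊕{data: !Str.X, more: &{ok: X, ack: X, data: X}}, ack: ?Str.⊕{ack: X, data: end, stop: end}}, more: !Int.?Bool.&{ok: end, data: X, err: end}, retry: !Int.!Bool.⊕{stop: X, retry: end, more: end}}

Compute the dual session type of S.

!Str.μX.&{data: ⊕{more: &{data: ?Str.X, more: ⊕{ok: X, ack: X, data: X}}, ack: !Str.&{ack: X, data: end, stop: end}}, more: ?Int.!Bool.⊕{ok: end, data: X, err: end}, retry: ?Int.?Bool.&{stop: X, retry: end, more: end}}

?Str → !Str
  μX → μX  (binder kept)
    ⊕{data,more,retry} → &{data,more,retry}  (internal→external)
      [data]
        &{more,ack} → ⊕{more,ack}  (&→⊕)
          [more]
            ⊕{data,more} → &{data,more}  (internal→external)
              [data]
                !Str → ?Str
                  X ↦ X
              [more]
                &{ok,ack,data} → ⊕{ok,ack,data}  (&→⊕)
                  [ok]
                    X ↦ X
                  [ack]
                    X ↦ X
                  [data]
                    X ↦ X
          [ack]
            ?Str → !Str
              ⊕{ack,data,stop} → &{ack,data,stop}  (internal→external)
                [ack]
                  X ↦ X
                [data]
                  end ↦ end
                [stop]
                  end ↦ end
      [more]
        !Int → ?Int
          ?Bool → !Bool
            &{ok,data,err} → ⊕{ok,data,err}  (&→⊕)
              [ok]
                end ↦ end
              [data]
                X ↦ X
              [err]
                end ↦ end
      [retry]
        !Int → ?Int
          !Bool → ?Bool
            ⊕{stop,retry,more} → &{stop,retry,more}  (internal→external)
              [stop]
                X ↦ X
              [retry]
                end ↦ end
              [more]
                end ↦ end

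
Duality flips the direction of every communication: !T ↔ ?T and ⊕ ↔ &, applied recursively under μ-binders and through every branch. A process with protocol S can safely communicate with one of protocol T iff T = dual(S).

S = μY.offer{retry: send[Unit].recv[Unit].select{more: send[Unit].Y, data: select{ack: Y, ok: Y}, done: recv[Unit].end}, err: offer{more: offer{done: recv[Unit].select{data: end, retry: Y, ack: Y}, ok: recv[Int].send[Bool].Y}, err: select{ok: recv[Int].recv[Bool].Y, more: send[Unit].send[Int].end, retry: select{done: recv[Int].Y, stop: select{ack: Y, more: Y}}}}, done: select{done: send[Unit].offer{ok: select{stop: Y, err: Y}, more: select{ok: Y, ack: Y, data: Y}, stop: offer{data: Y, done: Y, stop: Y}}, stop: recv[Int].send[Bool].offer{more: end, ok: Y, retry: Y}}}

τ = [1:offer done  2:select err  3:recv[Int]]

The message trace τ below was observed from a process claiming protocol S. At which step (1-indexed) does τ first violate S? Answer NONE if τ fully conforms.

@1 offer done  ok  residual = select{done: send[Unit].offer{ok: select{stop: μY.…, err: μY.…}, more: select{ok: μY.…, ack: μY.…, data: μY.…}, stop: offer{data: μY.…, done: μY.…, stop: μY.…}}, stop: recv[Int].send[Bool].offer{more: end, ok: μY.…, retry: μY.…}}
@2 got select err, protocol expects select done or select stop  ✗

2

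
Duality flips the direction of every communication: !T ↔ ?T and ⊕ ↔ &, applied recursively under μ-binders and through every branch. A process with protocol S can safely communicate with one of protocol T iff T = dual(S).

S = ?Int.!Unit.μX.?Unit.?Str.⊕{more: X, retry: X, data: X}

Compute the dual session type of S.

?Int ↦ !Int
  !Unit ↦ ?Unit
    μX ↦ μX  (binder kept)
      ?Unit ↦ !Unit
        ?Str ↦ !Str
          ⊕{more,retry,data} ↦ &{more,retry,data}  (⊕→&)
            [more]
              X ↦ X
            [retry]
              X ↦ X
            [data]
              X ↦ X

!Int.?Unit.μX.!Unit.!Str.&{more: X, retry: X, data: X}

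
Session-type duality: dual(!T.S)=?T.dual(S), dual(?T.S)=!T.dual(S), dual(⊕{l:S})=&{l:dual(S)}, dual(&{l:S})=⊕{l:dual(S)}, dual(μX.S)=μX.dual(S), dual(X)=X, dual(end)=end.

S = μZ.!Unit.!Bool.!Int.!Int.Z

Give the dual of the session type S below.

μZ.?Unit.?Bool.?Int.?Int.Z

μZ = μZ  (rec unchanged)
  !Unit = ?Unit
    !Bool = ?Bool
      !Int = ?Int
        !Int = ?Int
          Z self-dual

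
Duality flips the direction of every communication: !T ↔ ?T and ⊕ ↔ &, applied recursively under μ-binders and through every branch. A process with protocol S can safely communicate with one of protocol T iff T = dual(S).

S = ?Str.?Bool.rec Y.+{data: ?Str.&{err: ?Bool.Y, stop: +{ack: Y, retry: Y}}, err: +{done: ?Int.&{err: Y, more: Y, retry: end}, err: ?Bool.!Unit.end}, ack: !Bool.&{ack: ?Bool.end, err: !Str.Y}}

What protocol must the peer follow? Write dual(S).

!Str.!Bool.rec Y.&{data: !Str.+{err: !Bool.Y, stop: &{ack: Y, retry: Y}}, err: &{done: !Int.+{err: Y, more: Y, retry: end}, err: !Bool.?Unit.end}, ack: ?Bool.+{ack: !Bool.end, err: ?Str.Y}}

?Str ↦ !Str
  ?Bool ↦ !Bool
    rec Y ↦ rec Y  (binder kept)
      +{data,err,ack} ↦ &{data,err,ack}  (internal→external)
        [data]
          ?Str ↦ !Str
            &{err,stop} ↦ +{err,stop}  (external→internal)
              [err]
                ?Bool ↦ !Bool
                  Y ↦ Y
              [stop]
                +{ack,retry} ↦ &{ack,retry}  (internal→external)
                  [ack]
                    Y ↦ Y
                  [retry]
                    Y ↦ Y
        [err]
          +{done,err} ↦ &{done,err}  (internal→external)
            [done]
              ?Int ↦ !Int
                &{err,more,retry} ↦ +{err,more,retry}  (external→internal)
                  [err]
                    Y ↦ Y
                  [more]
                    Y ↦ Y
                  [retry]
                    end ↦ end
            [err]
              ?Bool ↦ !Bool
                !Unit ↦ ?Unit
                  end ↦ end
        [ack]
          !Bool ↦ ?Bool
            &{ack,err} ↦ +{ack,err}  (external→internal)
              [ack]
                ?Bool ↦ !Bool
                  end ↦ end
              [err]
                !Str ↦ ?Str
                  Y ↦ Y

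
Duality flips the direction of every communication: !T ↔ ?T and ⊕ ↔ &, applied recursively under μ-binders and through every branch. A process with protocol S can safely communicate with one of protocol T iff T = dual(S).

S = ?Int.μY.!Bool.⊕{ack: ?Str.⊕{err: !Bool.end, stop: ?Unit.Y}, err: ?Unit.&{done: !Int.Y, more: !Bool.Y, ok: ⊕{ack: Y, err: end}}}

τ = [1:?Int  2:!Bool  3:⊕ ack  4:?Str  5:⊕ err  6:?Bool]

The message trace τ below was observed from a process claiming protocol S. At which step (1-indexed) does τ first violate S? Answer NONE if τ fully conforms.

@1 ?Int  match  cont: μY.…
@2 !Bool  match  cont: ⊕{ack: ?Str.⊕{err: !Bool.end, stop: ?Unit.μY.…}, err: ?Unit.&{done: !Int.μY.…, more: !Bool.μY.…, ok: ⊕{ack: μY.…, err: end}}}
@3 ⊕ ack  match  cont: ?Str.⊕{err: !Bool.end, stop: ?Unit.μY.…}
@4 ?Str  match  cont: ⊕{err: !Bool.end, stop: ?Unit.μY.…}
@5 ⊕ err  match  cont: !Bool.end
@6 got ?Bool, protocol expects !Bool  ✗

6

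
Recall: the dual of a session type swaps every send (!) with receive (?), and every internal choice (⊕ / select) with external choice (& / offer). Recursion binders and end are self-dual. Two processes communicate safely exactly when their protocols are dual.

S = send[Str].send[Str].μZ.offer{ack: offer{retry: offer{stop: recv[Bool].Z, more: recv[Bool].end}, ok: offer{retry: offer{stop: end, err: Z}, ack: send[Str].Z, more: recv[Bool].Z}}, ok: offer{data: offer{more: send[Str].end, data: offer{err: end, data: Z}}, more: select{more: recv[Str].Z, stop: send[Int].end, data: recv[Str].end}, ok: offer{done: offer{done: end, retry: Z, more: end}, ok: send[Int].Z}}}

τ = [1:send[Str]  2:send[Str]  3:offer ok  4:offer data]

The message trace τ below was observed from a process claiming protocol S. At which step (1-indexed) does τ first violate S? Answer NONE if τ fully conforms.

step 1: send[Str]  ok  state: send[Str].μZ.…
step 2: send[Str]  ok  state: μZ.…
step 3: offer ok  ok  state: offer{data: offer{more: send[Str].end, data: offer{err: end, data: μZ.…}}, more: select{more: recv[Str].μZ.…, stop: send[Int].end, data: recv[Str].end}, ok: offer{done: offer{done: end, retry: μZ.…, more: end}, ok: send[Int].μZ.…}}
step 4: offer data  ok  state: offer{more: send[Str].end, data: offer{err: end, data: μZ.…}}
trace exhausted — no violation

NONE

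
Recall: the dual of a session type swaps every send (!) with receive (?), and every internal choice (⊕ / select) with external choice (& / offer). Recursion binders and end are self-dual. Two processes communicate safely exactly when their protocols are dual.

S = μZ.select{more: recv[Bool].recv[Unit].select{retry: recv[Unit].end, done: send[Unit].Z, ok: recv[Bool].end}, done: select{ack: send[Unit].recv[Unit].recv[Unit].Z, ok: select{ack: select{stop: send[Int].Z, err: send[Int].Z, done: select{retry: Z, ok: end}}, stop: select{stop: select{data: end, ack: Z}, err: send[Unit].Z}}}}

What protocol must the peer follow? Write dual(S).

μZ = μZ  (μ self-dual)
  select{more,done} = offer{more,done}  (select→offer)
    • more:
      recv[Bool] = send[Bool]
        recv[Unit] = send[Unit]
          select{retry,done,ok} = offer{retry,done,ok}  (select→offer)
            • retry:
              recv[Unit] = send[Unit]
                dual(end) = end
            • done:
              send[Unit] = recv[Unit]
                dual(Z) = Z
            • ok:
              recv[Bool] = send[Bool]
                dual(end) = end
    • done:
      select{ack,ok} = offer{ack,ok}  (select→offer)
        • ack:
          send[Unit] = recv[Unit]
            recv[Unit] = send[Unit]
              recv[Unit] = send[Unit]
                dual(Z) = Z
        • ok:
          select{ack,stop} = offer{ack,stop}  (select→offer)
            • ack:
              select{stop,err,done} = offer{stop,err,done}  (select→offer)
                • stop:
                  send[Int] = recv[Int]
                    dual(Z) = Z
                • err:
                  send[Int] = recv[Int]
                    dual(Z) = Z
                • done:
                  select{retry,ok} = offer{retry,ok}  (select→offer)
                    • retry:
                      dual(Z) = Z
                    • ok:
                      dual(end) = end
            • stop:
              select{stop,err} = offer{stop,err}  (select→offer)
                • stop:
                  select{data,ack} = offer{data,ack}  (select→offer)
                    • data:
                      dual(end) = end
                    • ack:
                      dual(Z) = Z
                • err:
                  send[Unit] = recv[Unit]
                    dual(Z) = Z

μZ.offer{more: send[Bool].send[Unit].offer{retry: send[Unit].end, done: recv[Unit].Z, ok: send[Bool].end}, done: offer{ack: recv[Unit].send[Unit].send[Unit].Z, ok: offer{ack: offer{stop: recv[Int].Z, err: recv[Int].Z, done: offer{retry: Z, ok: end}}, stop: offer{stop: offer{data: end, ack: Z}, err: recv[Unit].Z}}}}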